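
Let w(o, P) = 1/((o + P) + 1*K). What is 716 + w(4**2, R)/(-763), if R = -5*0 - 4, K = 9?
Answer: 11472467/16023 ≈ 716.00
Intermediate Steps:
R = -4 (R = 0 - 4 = -4)
w(o, P) = 1/(9 + P + o) (w(o, P) = 1/((o + P) + 1*9) = 1/((P + o) + 9) = 1/(9 + P + o))
716 + w(4**2, R)/(-763) = 716 + 1/((9 - 4 + 4**2)*(-763)) = 716 - 1/763/(9 - 4 + 16) = 716 - 1/763/21 = 716 + (1/21)*(-1/763) = 716 - 1/16023 = 11472467/16023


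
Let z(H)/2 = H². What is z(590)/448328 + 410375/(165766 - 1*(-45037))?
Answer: 41342956450/11813610923 ≈ 3.4996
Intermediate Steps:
z(H) = 2*H²
z(590)/448328 + 410375/(165766 - 1*(-45037)) = (2*590²)/448328 + 410375/(165766 - 1*(-45037)) = (2*348100)*(1/448328) + 410375/(165766 + 45037) = 696200*(1/448328) + 410375/210803 = 87025/56041 + 410375*(1/210803) = 87025/56041 + 410375/210803 = 41342956450/11813610923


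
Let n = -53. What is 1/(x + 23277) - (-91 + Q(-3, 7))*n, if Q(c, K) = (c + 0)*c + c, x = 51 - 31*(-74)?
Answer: -115427109/25622 ≈ -4505.0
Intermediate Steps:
x = 2345 (x = 51 + 2294 = 2345)
Q(c, K) = c + c² (Q(c, K) = c*c + c = c² + c = c + c²)
1/(x + 23277) - (-91 + Q(-3, 7))*n = 1/(2345 + 23277) - (-91 - 3*(1 - 3))*(-53) = 1/25622 - (-91 - 3*(-2))*(-53) = 1/25622 - (-91 + 6)*(-53) = 1/25622 - (-85)*(-53) = 1/25622 - 1*4505 = 1/25622 - 4505 = -115427109/25622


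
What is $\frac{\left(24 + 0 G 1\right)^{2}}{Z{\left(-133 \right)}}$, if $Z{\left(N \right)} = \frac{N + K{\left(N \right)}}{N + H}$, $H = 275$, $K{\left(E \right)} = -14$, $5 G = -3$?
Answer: $- \frac{27264}{49} \approx -556.41$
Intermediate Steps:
$G = - \frac{3}{5}$ ($G = \frac{1}{5} \left(-3\right) = - \frac{3}{5} \approx -0.6$)
$Z{\left(N \right)} = \frac{-14 + N}{275 + N}$ ($Z{\left(N \right)} = \frac{N - 14}{N + 275} = \frac{-14 + N}{275 + N}$)
$\frac{\left(24 + 0 G 1\right)^{2}}{Z{\left(-133 \right)}} = \frac{\left(24 + 0 \left(- \frac{3}{5}\right) 1\right)^{2}}{\frac{1}{275 - 133} \left(-14 - 133\right)} = \frac{\left(24 + 0 \cdot 1\right)^{2}}{\frac{1}{142} \left(-147\right)} = \frac{\left(24 + 0\right)^{2}}{\frac{1}{142} \left(-147\right)} = \frac{24^{2}}{- \frac{147}{142}} = 576 \left(- \frac{142}{147}\right) = - \frac{27264}{49}$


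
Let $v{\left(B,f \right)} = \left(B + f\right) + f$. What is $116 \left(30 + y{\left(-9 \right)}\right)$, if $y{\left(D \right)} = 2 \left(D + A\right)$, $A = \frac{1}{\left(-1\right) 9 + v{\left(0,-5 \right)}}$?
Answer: $\frac{26216}{19} \approx 1379.8$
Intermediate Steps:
$v{\left(B,f \right)} = B + 2 f$
$A = - \frac{1}{19}$ ($A = \frac{1}{\left(-1\right) 9 + \left(0 + 2 \left(-5\right)\right)} = \frac{1}{-9 + \left(0 - 10\right)} = \frac{1}{-9 - 10} = \frac{1}{-19} = - \frac{1}{19} \approx -0.052632$)
$y{\left(D \right)} = - \frac{2}{19} + 2 D$ ($y{\left(D \right)} = 2 \left(D - \frac{1}{19}\right) = 2 \left(- \frac{1}{19} + D\right) = - \frac{2}{19} + 2 D$)
$116 \left(30 + y{\left(-9 \right)}\right) = 116 \left(30 + \left(- \frac{2}{19} + 2 \left(-9\right)\right)\right) = 116 \left(30 - \frac{344}{19}\right) = 116 \cdot \frac{226}{19} = \frac{26216}{19}$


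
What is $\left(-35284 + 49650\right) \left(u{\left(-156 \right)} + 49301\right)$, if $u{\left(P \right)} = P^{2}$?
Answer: $1057869142$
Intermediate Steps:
$\left(-35284 + 49650\right) \left(u{\left(-156 \right)} + 49301\right) = \left(-35284 + 49650\right) \left(\left(-156\right)^{2} + 49301\right) = 14366 \left(24336 + 49301\right) = 14366 \cdot 73637 = 1057869142$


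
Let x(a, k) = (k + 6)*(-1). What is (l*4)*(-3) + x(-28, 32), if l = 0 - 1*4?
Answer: 10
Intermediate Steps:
l = -4 (l = 0 - 4 = -4)
x(a, k) = -6 - k (x(a, k) = (6 + k)*(-1) = -6 - k)
(l*4)*(-3) + x(-28, 32) = -4*4*(-3) + (-6 - 1*32) = -16*(-3) + (-6 - 32) = 48 - 38 = 10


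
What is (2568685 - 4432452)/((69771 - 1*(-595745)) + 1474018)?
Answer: -1863767/2139534 ≈ -0.87111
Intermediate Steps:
(2568685 - 4432452)/((69771 - 1*(-595745)) + 1474018) = -1863767/((69771 + 595745) + 1474018) = -1863767/(665516 + 1474018) = -1863767/2139534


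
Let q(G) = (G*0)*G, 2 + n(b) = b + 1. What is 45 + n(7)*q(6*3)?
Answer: 45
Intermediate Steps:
n(b) = -1 + b (n(b) = -2 + (b + 1) = -2 + (1 + b) = -1 + b)
q(G) = 0 (q(G) = 0*G = 0)
45 + n(7)*q(6*3) = 45 + (-1 + 7)*0 = 45 + 6*0 = 45 + 0 = 45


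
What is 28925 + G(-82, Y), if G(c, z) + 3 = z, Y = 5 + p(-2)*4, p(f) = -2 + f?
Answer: 28911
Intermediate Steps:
Y = -11 (Y = 5 + (-2 - 2)*4 = 5 - 4*4 = 5 - 16 = -11)
G(c, z) = -3 + z
28925 + G(-82, Y) = 28925 + (-3 - 11) = 28925 - 14 = 28911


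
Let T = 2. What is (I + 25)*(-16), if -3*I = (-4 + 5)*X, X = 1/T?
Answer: -1192/3 ≈ -397.33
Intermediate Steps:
X = ½ (X = 1/2 = 1*(½) = ½ ≈ 0.50000)
I = -⅙ (I = -(-4 + 5)/(3*2) = -1/(3*2) = -⅓*½ = -⅙ ≈ -0.16667)
(I + 25)*(-16) = (-⅙ + 25)*(-16) = (149/6)*(-16) = -1192/3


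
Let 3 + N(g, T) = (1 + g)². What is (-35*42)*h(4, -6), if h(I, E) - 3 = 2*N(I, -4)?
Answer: -69090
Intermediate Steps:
N(g, T) = -3 + (1 + g)²
h(I, E) = -3 + 2*(1 + I)² (h(I, E) = 3 + 2*(-3 + (1 + I)²) = 3 + (-6 + 2*(1 + I)²) = -3 + 2*(1 + I)²)
(-35*42)*h(4, -6) = (-35*42)*(-3 + 2*(1 + 4)²) = -1470*(-3 + 2*5²) = -1470*(-3 + 2*25) = -1470*(-3 + 50) = -1470*47 = -69090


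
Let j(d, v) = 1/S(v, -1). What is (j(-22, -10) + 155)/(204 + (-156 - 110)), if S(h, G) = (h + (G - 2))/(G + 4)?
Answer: -1006/403 ≈ -2.4963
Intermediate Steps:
S(h, G) = (-2 + G + h)/(4 + G) (S(h, G) = (h + (-2 + G))/(4 + G) = (-2 + G + h)/(4 + G))
j(d, v) = 1/(-1 + v/3) (j(d, v) = 1/((-2 - 1 + v)/(4 - 1)) = 1/((-3 + v)/3) = 1/(-1 + v/3))
(j(-22, -10) + 155)/(204 + (-156 - 110)) = (3/(-3 - 10) + 155)/(204 + (-156 - 110)) = (3/(-13) + 155)/(204 - 266) = (3*(-1/13) + 155)/(-62) = (-3/13 + 155)*(-1/62) = (2012/13)*(-1/62) = -1006/403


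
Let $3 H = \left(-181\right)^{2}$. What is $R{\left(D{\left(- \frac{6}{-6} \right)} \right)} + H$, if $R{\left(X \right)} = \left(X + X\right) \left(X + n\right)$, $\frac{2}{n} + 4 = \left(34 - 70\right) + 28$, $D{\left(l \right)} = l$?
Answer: $10922$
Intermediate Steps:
$n = - \frac{1}{6}$ ($n = \frac{2}{-4 + \left(\left(34 - 70\right) + 28\right)} = \frac{2}{-4 + \left(-36 + 28\right)} = \frac{2}{-4 - 8} = \frac{2}{-12} = 2 \left(- \frac{1}{12}\right) = - \frac{1}{6} \approx -0.16667$)
$R{\left(X \right)} = 2 X \left(- \frac{1}{6} + X\right)$ ($R{\left(X \right)} = \left(X + X\right) \left(X - \frac{1}{6}\right) = 2 X \left(- \frac{1}{6} + X\right)$)
$H = \frac{32761}{3}$ ($H = \frac{\left(-181\right)^{2}}{3} = \frac{1}{3} \cdot 32761 = \frac{32761}{3} \approx 10920.0$)
$R{\left(D{\left(- \frac{6}{-6} \right)} \right)} + H = \frac{- \frac{6}{-6} \left(-1 + 6 \left(- \frac{6}{-6}\right)\right)}{3} + \frac{32761}{3} = \frac{\left(-6\right) \left(- \frac{1}{6}\right) \left(-1 + 6 \left(\left(-6\right) \left(- \frac{1}{6}\right)\right)\right)}{3} + \frac{32761}{3} = \frac{1}{3} \cdot 1 \left(-1 + 6 \cdot 1\right) + \frac{32761}{3} = \frac{1}{3} \cdot 1 \left(-1 + 6\right) + \frac{32761}{3} = \frac{1}{3} \cdot 1 \cdot 5 + \frac{32761}{3} = \frac{5}{3} + \frac{32761}{3} = 10922$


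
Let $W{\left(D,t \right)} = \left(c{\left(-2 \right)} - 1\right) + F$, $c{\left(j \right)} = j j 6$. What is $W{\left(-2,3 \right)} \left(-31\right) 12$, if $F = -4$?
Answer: $-7068$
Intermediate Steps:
$c{\left(j \right)} = 6 j^{2}$ ($c{\left(j \right)} = j^{2} \cdot 6 = 6 j^{2}$)
$W{\left(D,t \right)} = 19$ ($W{\left(D,t \right)} = \left(6 \left(-2\right)^{2} - 1\right) - 4 = \left(6 \cdot 4 - 1\right) - 4 = \left(24 - 1\right) - 4 = 23 - 4 = 19$)
$W{\left(-2,3 \right)} \left(-31\right) 12 = 19 \left(-31\right) 12 = \left(-589\right) 12 = -7068$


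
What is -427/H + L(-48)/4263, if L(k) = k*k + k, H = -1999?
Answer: 2110015/2840579 ≈ 0.74281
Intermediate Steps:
L(k) = k + k**2 (L(k) = k**2 + k = k + k**2)
-427/H + L(-48)/4263 = -427/(-1999) - 48*(1 - 48)/4263 = -427*(-1/1999) - 48*(-47)*(1/4263) = 427/1999 + 2256*(1/4263) = 427/1999 + 752/1421 = 2110015/2840579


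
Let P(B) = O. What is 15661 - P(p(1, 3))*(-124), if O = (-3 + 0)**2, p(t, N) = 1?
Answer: 16777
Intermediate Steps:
O = 9 (O = (-3)**2 = 9)
P(B) = 9
15661 - P(p(1, 3))*(-124) = 15661 - 9*(-124) = 15661 - 1*(-1116) = 15661 + 1116 = 16777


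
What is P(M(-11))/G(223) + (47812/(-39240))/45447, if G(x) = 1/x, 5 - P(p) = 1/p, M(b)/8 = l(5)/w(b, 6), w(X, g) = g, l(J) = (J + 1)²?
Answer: 3960278525341/3566680560 ≈ 1110.4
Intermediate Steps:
l(J) = (1 + J)²
M(b) = 48 (M(b) = 8*((1 + 5)²/6) = 8*(6²*(⅙)) = 8*(36*(⅙)) = 8*6 = 48)
P(p) = 5 - 1/p
P(M(-11))/G(223) + (47812/(-39240))/45447 = (5 - 1/48)/(1/223) + (47812/(-39240))/45447 = (5 - 1*1/48)/(1/223) + (47812*(-1/39240))*(1/45447) = (5 - 1/48)*223 - 11953/9810*1/45447 = (239/48)*223 - 11953/445835070 = 53297/48 - 11953/445835070 = 3960278525341/3566680560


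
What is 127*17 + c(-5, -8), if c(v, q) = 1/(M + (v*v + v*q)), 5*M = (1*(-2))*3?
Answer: 688726/319 ≈ 2159.0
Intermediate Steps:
M = -6/5 (M = ((1*(-2))*3)/5 = (-2*3)/5 = (⅕)*(-6) = -6/5 ≈ -1.2000)
c(v, q) = 1/(-6/5 + v² + q*v) (c(v, q) = 1/(-6/5 + (v*v + v*q)) = 1/(-6/5 + (v² + q*v)) = 1/(-6/5 + v² + q*v))
127*17 + c(-5, -8) = 127*17 + 5/(-6 + 5*(-5)² + 5*(-8)*(-5)) = 2159 + 5/(-6 + 5*25 + 200) = 2159 + 5/(-6 + 125 + 200) = 2159 + 5/319 = 688726/319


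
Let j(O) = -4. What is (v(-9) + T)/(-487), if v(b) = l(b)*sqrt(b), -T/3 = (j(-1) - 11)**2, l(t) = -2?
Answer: 675/487 + 6*I/487 ≈ 1.386 + 0.01232*I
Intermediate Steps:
T = -675 (T = -3*(-4 - 11)**2 = -3*(-15)**2 = -3*225 = -675)
v(b) = -2*sqrt(b)
(v(-9) + T)/(-487) = (-6*I - 675)/(-487) = -(-6*I - 675)/487 = -(-675 - 6*I)/487 = 675/487 + 6*I/487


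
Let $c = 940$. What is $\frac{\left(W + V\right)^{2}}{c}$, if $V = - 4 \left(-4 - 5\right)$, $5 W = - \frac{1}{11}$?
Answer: $\frac{3916441}{2843500} \approx 1.3773$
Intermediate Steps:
$W = - \frac{1}{55}$ ($W = \frac{\left(-1\right) \frac{1}{11}}{5} = \frac{1}{5} \left(- \frac{1}{11}\right) = - \frac{1}{55} \approx -0.018182$)
$V = 36$ ($V = - 4 \left(-4 - 5\right) = \left(-4\right) \left(-9\right) = 36$)
$\frac{\left(W + V\right)^{2}}{c} = \frac{\left(- \frac{1}{55} + 36\right)^{2}}{940} = \left(\frac{1979}{55}\right)^{2} \cdot \frac{1}{940} = \frac{3916441}{3025} \cdot \frac{1}{940} = \frac{3916441}{2843500}$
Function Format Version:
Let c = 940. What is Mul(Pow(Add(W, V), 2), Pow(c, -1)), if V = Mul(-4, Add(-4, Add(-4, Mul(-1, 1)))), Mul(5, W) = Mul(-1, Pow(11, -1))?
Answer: Rational(3916441, 2843500) ≈ 1.3773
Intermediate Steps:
W = Rational(-1, 55) (W = Mul(Rational(1, 5), Mul(-1, Pow(11, -1))) = Mul(Rational(1, 5), Mul(-1, Rational(1, 11))) = Mul(Rational(1, 5), Rational(-1, 11)) = Rational(-1, 55) ≈ -0.018182)
V = 36 (V = Mul(-4, Add(-4, Add(-4, -1))) = Mul(-4, Add(-4, -5)) = Mul(-4, -9) = 36)
Mul(Pow(Add(W, V), 2), Pow(c, -1)) = Mul(Pow(Add(Rational(-1, 55), 36), 2), Pow(940, -1)) = Mul(Pow(Rational(1979, 55), 2), Rational(1, 940)) = Mul(Rational(3916441, 3025), Rational(1, 940)) = Rational(3916441, 2843500)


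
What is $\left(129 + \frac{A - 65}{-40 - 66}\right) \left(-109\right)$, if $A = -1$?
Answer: $- \frac{748830}{53} \approx -14129.0$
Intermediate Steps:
$\left(129 + \frac{A - 65}{-40 - 66}\right) \left(-109\right) = \left(129 + \frac{-1 - 65}{-40 - 66}\right) \left(-109\right) = \left(129 - \frac{66}{-106}\right) \left(-109\right) = \left(129 - - \frac{33}{53}\right) \left(-109\right) = \left(129 + \frac{33}{53}\right) \left(-109\right) = \frac{6870}{53} \left(-109\right) = - \frac{748830}{53}$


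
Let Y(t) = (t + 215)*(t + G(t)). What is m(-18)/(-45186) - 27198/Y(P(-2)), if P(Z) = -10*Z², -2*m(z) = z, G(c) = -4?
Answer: 51204147/14497175 ≈ 3.5320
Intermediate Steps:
m(z) = -z/2
Y(t) = (-4 + t)*(215 + t) (Y(t) = (t + 215)*(t - 4) = (215 + t)*(-4 + t) = (-4 + t)*(215 + t))
m(-18)/(-45186) - 27198/Y(P(-2)) = -½*(-18)/(-45186) - 27198/(-860 + (-10*(-2)²)² + 211*(-10*(-2)²)) = 9*(-1/45186) - 27198/(-860 + (-10*4)² + 211*(-10*4)) = -3/15062 - 27198/(-860 + (-40)² + 211*(-40)) = -3/15062 - 27198/(-860 + 1600 - 8440) = -3/15062 - 27198/(-7700) = -3/15062 - 27198*(-1/7700) = -3/15062 + 13599/3850 = 51204147/14497175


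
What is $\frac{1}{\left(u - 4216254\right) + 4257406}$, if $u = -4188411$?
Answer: $- \frac{1}{4147259} \approx -2.4112 \cdot 10^{-7}$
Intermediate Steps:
$\frac{1}{\left(u - 4216254\right) + 4257406} = \frac{1}{\left(-4188411 - 4216254\right) + 4257406} = \frac{1}{-8404665 + 4257406} = \frac{1}{-4147259} = - \frac{1}{4147259}$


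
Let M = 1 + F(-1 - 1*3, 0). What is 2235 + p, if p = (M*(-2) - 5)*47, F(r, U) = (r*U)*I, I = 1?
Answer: 1906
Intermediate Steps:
F(r, U) = U*r (F(r, U) = (r*U)*1 = (U*r)*1 = U*r)
M = 1 (M = 1 + 0*(-1 - 1*3) = 1 + 0*(-1 - 3) = 1 + 0*(-4) = 1 + 0 = 1)
p = -329 (p = (1*(-2) - 5)*47 = (-2 - 5)*47 = -7*47 = -329)
2235 + p = 2235 - 329 = 1906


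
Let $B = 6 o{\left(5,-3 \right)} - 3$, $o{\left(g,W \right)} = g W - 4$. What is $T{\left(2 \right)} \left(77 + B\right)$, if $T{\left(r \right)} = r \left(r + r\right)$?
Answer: $-320$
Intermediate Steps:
$T{\left(r \right)} = 2 r^{2}$ ($T{\left(r \right)} = r 2 r = 2 r^{2}$)
$o{\left(g,W \right)} = -4 + W g$ ($o{\left(g,W \right)} = W g - 4 = -4 + W g$)
$B = -117$ ($B = 6 \left(-4 - 15\right) - 3 = 6 \left(-19\right) - 3 = -114 - 3 = -117$)
$T{\left(2 \right)} \left(77 + B\right) = 2 \cdot 2^{2} \left(77 - 117\right) = 2 \cdot 4 \left(-40\right) = 8 \left(-40\right) = -320$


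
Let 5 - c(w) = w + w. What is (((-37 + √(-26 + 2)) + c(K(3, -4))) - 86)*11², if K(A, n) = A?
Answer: -15004 + 242*I*√6 ≈ -15004.0 + 592.78*I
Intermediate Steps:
c(w) = 5 - 2*w (c(w) = 5 - (w + w) = 5 - 2*w)
(((-37 + √(-26 + 2)) + c(K(3, -4))) - 86)*11² = (((-37 + √(-26 + 2)) + (5 - 2*3)) - 86)*11² = (((-37 + √(-24)) + (5 - 6)) - 86)*121 = (((-37 + 2*I*√6) - 1) - 86)*121 = ((-38 + 2*I*√6) - 86)*121 = (-124 + 2*I*√6)*121 = -15004 + 242*I*√6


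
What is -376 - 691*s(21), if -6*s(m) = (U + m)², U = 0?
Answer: 100825/2 ≈ 50413.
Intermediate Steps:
s(m) = -m²/6 (s(m) = -(0 + m)²/6 = -m²/6)
-376 - 691*s(21) = -376 - (-691)*21²/6 = -376 - (-691)*441/6 = -376 - 691*(-147/2) = -376 + 101577/2 = 100825/2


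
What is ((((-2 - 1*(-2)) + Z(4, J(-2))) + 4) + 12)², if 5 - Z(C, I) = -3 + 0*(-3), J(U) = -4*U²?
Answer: 576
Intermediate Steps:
Z(C, I) = 8 (Z(C, I) = 5 - (-3 + 0*(-3)) = 5 - (-3 + 0) = 5 - 1*(-3) = 5 + 3 = 8)
((((-2 - 1*(-2)) + Z(4, J(-2))) + 4) + 12)² = ((((-2 - 1*(-2)) + 8) + 4) + 12)² = ((((-2 + 2) + 8) + 4) + 12)² = (((0 + 8) + 4) + 12)² = ((8 + 4) + 12)² = (12 + 12)² = 24² = 576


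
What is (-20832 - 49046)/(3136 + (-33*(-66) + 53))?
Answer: -69878/5367 ≈ -13.020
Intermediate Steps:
(-20832 - 49046)/(3136 + (-33*(-66) + 53)) = -69878/(3136 + (2178 + 53)) = -69878/(3136 + 2231) = -69878/5367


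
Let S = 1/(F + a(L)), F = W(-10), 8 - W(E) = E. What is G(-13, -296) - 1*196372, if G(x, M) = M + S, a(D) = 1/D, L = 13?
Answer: -46216967/235 ≈ -1.9667e+5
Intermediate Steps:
W(E) = 8 - E
F = 18 (F = 8 - 1*(-10) = 8 + 10 = 18)
S = 13/235 (S = 1/(18 + 1/13) = 1/(235/13) = 13/235 ≈ 0.055319)
G(x, M) = 13/235 + M (G(x, M) = M + 13/235 = 13/235 + M)
G(-13, -296) - 1*196372 = (13/235 - 296) - 1*196372 = -69547/235 - 196372 = -46216967/235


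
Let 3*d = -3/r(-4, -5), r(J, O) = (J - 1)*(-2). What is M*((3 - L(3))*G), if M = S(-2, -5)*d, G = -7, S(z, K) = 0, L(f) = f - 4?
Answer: 0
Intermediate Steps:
r(J, O) = 2 - 2*J (r(J, O) = (-1 + J)*(-2) = 2 - 2*J)
L(f) = -4 + f
d = -1/10 (d = (-3/(2 - 2*(-4)))/3 = (-3/(2 + 8))/3 = (-3/10)/3 = (-3*1/10)/3 = (1/3)*(-3/10) = -1/10 ≈ -0.10000)
M = 0 (M = 0*(-1/10) = 0)
M*((3 - L(3))*G) = 0*((3 - (-4 + 3))*(-7)) = 0*((3 - 1*(-1))*(-7)) = 0*((3 + 1)*(-7)) = 0*(4*(-7)) = 0*(-28) = 0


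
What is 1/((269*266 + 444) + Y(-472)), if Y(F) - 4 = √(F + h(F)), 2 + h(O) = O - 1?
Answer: 72002/5184288951 - I*√947/5184288951 ≈ 1.3888e-5 - 5.9359e-9*I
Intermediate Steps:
h(O) = -3 + O (h(O) = -2 + (O - 1) = -2 + (-1 + O) = -3 + O)
Y(F) = 4 + √(-3 + 2*F) (Y(F) = 4 + √(F + (-3 + F)) = 4 + √(-3 + 2*F))
1/((269*266 + 444) + Y(-472)) = 1/((269*266 + 444) + (4 + √(-3 + 2*(-472)))) = 1/((71554 + 444) + (4 + √(-3 - 944))) = 1/(71998 + (4 + √(-947))) = 1/(71998 + (4 + I*√947)) = 1/(72002 + I*√947)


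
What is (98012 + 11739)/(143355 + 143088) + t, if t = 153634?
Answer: 44007493613/286443 ≈ 1.5363e+5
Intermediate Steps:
(98012 + 11739)/(143355 + 143088) + t = (98012 + 11739)/(143355 + 143088) + 153634 = 109751/286443 + 153634 = 44007493613/286443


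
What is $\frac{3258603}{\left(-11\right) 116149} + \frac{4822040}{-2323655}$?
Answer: $- \frac{2746539103505}{593758450109} \approx -4.6257$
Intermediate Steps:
$\frac{3258603}{\left(-11\right) 116149} + \frac{4822040}{-2323655} = \frac{3258603}{-1277639} + 4822040 \left(- \frac{1}{2323655}\right) = 3258603 \left(- \frac{1}{1277639}\right) - \frac{964408}{464731} = - \frac{3258603}{1277639} - \frac{964408}{464731} = - \frac{2746539103505}{593758450109}$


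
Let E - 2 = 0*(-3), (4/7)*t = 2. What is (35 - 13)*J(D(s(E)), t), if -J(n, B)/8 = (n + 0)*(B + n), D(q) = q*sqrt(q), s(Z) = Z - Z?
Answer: 0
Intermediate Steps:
t = 7/2 (t = (7/4)*2 = 7/2 ≈ 3.5000)
E = 2 (E = 2 + 0*(-3) = 2 + 0 = 2)
s(Z) = 0
D(q) = q**(3/2)
J(n, B) = -8*n*(B + n) (J(n, B) = -8*(n + 0)*(B + n) = -8*n*(B + n))
(35 - 13)*J(D(s(E)), t) = (35 - 13)*(-8*0**(3/2)*(7/2 + 0**(3/2))) = 22*(-8*0*(7/2 + 0)) = 22*(-8*0*7/2) = 22*0 = 0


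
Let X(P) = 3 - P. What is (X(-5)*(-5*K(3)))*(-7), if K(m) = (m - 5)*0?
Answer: 0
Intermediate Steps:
K(m) = 0 (K(m) = (-5 + m)*0 = 0)
(X(-5)*(-5*K(3)))*(-7) = ((3 - 1*(-5))*(-5*0))*(-7) = ((3 + 5)*0)*(-7) = (8*0)*(-7) = 0*(-7) = 0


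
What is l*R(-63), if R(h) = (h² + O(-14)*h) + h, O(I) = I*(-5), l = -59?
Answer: 29736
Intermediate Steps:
O(I) = -5*I
R(h) = h² + 71*h (R(h) = (h² + (-5*(-14))*h) + h = (h² + 70*h) + h = h² + 71*h)
l*R(-63) = -(-3717)*(71 - 63) = -(-3717)*8 = -59*(-504) = 29736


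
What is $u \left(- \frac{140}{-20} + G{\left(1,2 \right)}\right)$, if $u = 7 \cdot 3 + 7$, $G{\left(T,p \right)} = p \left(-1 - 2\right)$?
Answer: $28$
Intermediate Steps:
$G{\left(T,p \right)} = - 3 p$ ($G{\left(T,p \right)} = p \left(-3\right) = - 3 p$)
$u = 28$ ($u = 21 + 7 = 28$)
$u \left(- \frac{140}{-20} + G{\left(1,2 \right)}\right) = 28 \left(- \frac{140}{-20} - 6\right) = 28 \left(\left(-140\right) \left(- \frac{1}{20}\right) - 6\right) = 28 \left(7 - 6\right) = 28 \cdot 1 = 28$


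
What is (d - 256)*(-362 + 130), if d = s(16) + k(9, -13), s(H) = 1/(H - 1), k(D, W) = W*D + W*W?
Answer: 709688/15 ≈ 47313.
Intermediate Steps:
k(D, W) = W² + D*W (k(D, W) = D*W + W² = W² + D*W)
s(H) = 1/(-1 + H)
d = 781/15 (d = 1/(-1 + 16) - 13*(9 - 13) = 1/15 - 13*(-4) = 1/15 + 52 = 781/15 ≈ 52.067)
(d - 256)*(-362 + 130) = (781/15 - 256)*(-362 + 130) = -3059/15*(-232) = 709688/15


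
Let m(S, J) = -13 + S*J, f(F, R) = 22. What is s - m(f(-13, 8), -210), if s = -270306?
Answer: -265673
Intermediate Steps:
m(S, J) = -13 + J*S
s - m(f(-13, 8), -210) = -270306 - (-13 - 210*22) = -270306 - (-13 - 4620) = -270306 - 1*(-4633) = -270306 + 4633 = -265673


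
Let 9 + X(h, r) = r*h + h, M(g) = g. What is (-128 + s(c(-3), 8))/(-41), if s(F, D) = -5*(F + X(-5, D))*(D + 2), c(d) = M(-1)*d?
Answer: -2422/41 ≈ -59.073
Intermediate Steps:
X(h, r) = -9 + h + h*r (X(h, r) = -9 + (r*h + h) = -9 + (h*r + h) = -9 + (h + h*r) = -9 + h + h*r)
c(d) = -d
s(F, D) = -5*(2 + D)*(-14 + F - 5*D) (s(F, D) = -5*(F + (-9 - 5 - 5*D))*(D + 2) = -5*(F + (-14 - 5*D))*(2 + D) = -5*(-14 + F - 5*D)*(2 + D) = -5*(2 + D)*(-14 + F - 5*D))
(-128 + s(c(-3), 8))/(-41) = (-128 + (140 - (-10)*(-3) + 25*8² + 120*8 - 5*8*(-1*(-3))))/(-41) = -(-128 + (140 - 10*3 + 25*64 + 960 - 5*8*3))/41 = -(-128 + (140 - 30 + 1600 + 960 - 120))/41 = -(-128 + 2550)/41 = -1/41*2422 = -2422/41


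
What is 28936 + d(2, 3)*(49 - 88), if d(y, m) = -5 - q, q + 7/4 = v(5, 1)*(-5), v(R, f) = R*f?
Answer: 112351/4 ≈ 28088.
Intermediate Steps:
q = -107/4 (q = -7/4 + (5*1)*(-5) = -7/4 + 5*(-5) = -7/4 - 25 = -107/4 ≈ -26.750)
d(y, m) = 87/4 (d(y, m) = -5 - 1*(-107/4) = -5 + 107/4 = 87/4)
28936 + d(2, 3)*(49 - 88) = 28936 + 87*(49 - 88)/4 = 28936 + (87/4)*(-39) = 28936 - 3393/4 = 112351/4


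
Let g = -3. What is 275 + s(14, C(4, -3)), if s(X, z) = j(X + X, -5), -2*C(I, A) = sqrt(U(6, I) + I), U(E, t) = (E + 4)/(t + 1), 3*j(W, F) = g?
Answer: 274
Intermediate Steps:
j(W, F) = -1 (j(W, F) = (1/3)*(-3) = -1)
U(E, t) = (4 + E)/(1 + t)
C(I, A) = -sqrt(I + 10/(1 + I))/2 (C(I, A) = -sqrt((4 + 6)/(1 + I) + I)/2 = -sqrt(10/(1 + I) + I)/2 = -sqrt(I + 10/(1 + I))/2)
s(X, z) = -1
275 + s(14, C(4, -3)) = 275 - 1 = 274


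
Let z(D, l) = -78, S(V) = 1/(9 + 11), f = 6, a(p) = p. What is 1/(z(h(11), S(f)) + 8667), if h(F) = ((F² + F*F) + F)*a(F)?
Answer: 1/8589 ≈ 0.00011643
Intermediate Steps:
S(V) = 1/20
h(F) = F*(F + 2*F²) (h(F) = ((F² + F*F) + F)*F = ((F² + F²) + F)*F = (2*F² + F)*F = (F + 2*F²)*F = F*(F + 2*F²))
1/(z(h(11), S(f)) + 8667) = 1/(-78 + 8667) = 1/8589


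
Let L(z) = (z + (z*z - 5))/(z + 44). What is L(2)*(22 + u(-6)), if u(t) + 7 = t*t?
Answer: 51/46 ≈ 1.1087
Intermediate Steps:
u(t) = -7 + t² (u(t) = -7 + t*t = -7 + t²)
L(z) = (-5 + z + z²)/(44 + z) (L(z) = (z + (z² - 5))/(44 + z) = (z + (-5 + z²))/(44 + z) = (-5 + z + z²)/(44 + z))
L(2)*(22 + u(-6)) = ((-5 + 2 + 2²)/(44 + 2))*(22 + (-7 + (-6)²)) = ((-5 + 2 + 4)/46)*(22 + (-7 + 36)) = ((1/46)*1)*(22 + 29) = (1/46)*51 = 51/46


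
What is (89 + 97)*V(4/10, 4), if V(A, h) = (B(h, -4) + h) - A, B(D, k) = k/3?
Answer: 2108/5 ≈ 421.60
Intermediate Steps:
B(D, k) = k/3 (B(D, k) = k*(⅓) = k/3)
V(A, h) = -4/3 + h - A (V(A, h) = ((⅓)*(-4) + h) - A = (-4/3 + h) - A = -4/3 + h - A)
(89 + 97)*V(4/10, 4) = (89 + 97)*(-4/3 + 4 - 4/10) = 186*(-4/3 + 4 - 4/10) = 186*(-4/3 + 4 - 1*⅖) = 186*(-4/3 + 4 - ⅖) = 186*(34/15) = 2108/5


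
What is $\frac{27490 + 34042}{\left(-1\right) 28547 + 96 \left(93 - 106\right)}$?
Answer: $- \frac{61532}{29795} \approx -2.0652$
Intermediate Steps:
$\frac{27490 + 34042}{\left(-1\right) 28547 + 96 \left(93 - 106\right)} = \frac{61532}{-28547 + 96 \left(-13\right)} = \frac{61532}{-28547 - 1248} = \frac{61532}{-29795} = 61532 \left(- \frac{1}{29795}\right) = - \frac{61532}{29795}$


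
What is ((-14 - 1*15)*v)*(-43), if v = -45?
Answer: -56115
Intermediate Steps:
((-14 - 1*15)*v)*(-43) = ((-14 - 1*15)*(-45))*(-43) = ((-14 - 15)*(-45))*(-43) = -29*(-45)*(-43) = 1305*(-43) = -56115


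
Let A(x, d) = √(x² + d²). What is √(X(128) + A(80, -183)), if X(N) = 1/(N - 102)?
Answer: √(26 + 676*√39889)/26 ≈ 14.134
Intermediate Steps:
X(N) = 1/(-102 + N)
A(x, d) = √(d² + x²)
√(X(128) + A(80, -183)) = √(1/(-102 + 128) + √((-183)² + 80²)) = √(1/26 + √(33489 + 6400)) = √(1/26 + √39889)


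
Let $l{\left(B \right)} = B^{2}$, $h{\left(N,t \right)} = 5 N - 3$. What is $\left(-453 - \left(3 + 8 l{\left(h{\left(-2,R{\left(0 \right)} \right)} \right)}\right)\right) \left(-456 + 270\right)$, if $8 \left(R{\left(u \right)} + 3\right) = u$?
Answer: $336288$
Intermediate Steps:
$R{\left(u \right)} = -3 + \frac{u}{8}$
$h{\left(N,t \right)} = -3 + 5 N$
$\left(-453 - \left(3 + 8 l{\left(h{\left(-2,R{\left(0 \right)} \right)} \right)}\right)\right) \left(-456 + 270\right) = \left(-453 - \left(3 + 8 \left(-3 + 5 \left(-2\right)\right)^{2}\right)\right) \left(-456 + 270\right) = \left(-453 - \left(3 + 8 \left(-3 - 10\right)^{2}\right)\right) \left(-186\right) = \left(-453 - \left(3 + 8 \left(-13\right)^{2}\right)\right) \left(-186\right) = \left(-453 - 1355\right) \left(-186\right) = \left(-1808\right) \left(-186\right) = 336288$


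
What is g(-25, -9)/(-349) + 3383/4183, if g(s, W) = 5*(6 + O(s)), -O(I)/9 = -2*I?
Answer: 10466927/1459867 ≈ 7.1698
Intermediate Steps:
O(I) = 18*I (O(I) = -(-18)*I = 18*I)
g(s, W) = 30 + 90*s (g(s, W) = 5*(6 + 18*s) = 30 + 90*s)
g(-25, -9)/(-349) + 3383/4183 = (30 + 90*(-25))/(-349) + 3383/4183 = (30 - 2250)*(-1/349) + 3383*(1/4183) = -2220*(-1/349) + 3383/4183 = 2220/349 + 3383/4183 = 10466927/1459867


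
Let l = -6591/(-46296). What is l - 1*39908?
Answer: -615858059/15432 ≈ -39908.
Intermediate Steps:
l = 2197/15432 (l = -6591*(-1/46296) = 2197/15432 ≈ 0.14237)
l - 1*39908 = 2197/15432 - 1*39908 = 2197/15432 - 39908 = -615858059/15432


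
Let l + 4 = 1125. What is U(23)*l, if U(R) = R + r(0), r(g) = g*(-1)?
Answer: 25783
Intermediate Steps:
l = 1121 (l = -4 + 1125 = 1121)
r(g) = -g
U(R) = R (U(R) = R - 1*0 = R + 0 = R)
U(23)*l = 23*1121 = 25783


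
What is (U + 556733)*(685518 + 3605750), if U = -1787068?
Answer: -5279697214780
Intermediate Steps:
(U + 556733)*(685518 + 3605750) = (-1787068 + 556733)*(685518 + 3605750) = -1230335*4291268 = -5279697214780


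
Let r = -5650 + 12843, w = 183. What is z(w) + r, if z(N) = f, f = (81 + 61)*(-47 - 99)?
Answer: -13539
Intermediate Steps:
f = -20732 (f = 142*(-146) = -20732)
z(N) = -20732
r = 7193
z(w) + r = -20732 + 7193 = -13539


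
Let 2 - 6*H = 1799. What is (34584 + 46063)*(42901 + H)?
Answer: 6871366341/2 ≈ 3.4357e+9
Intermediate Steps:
H = -599/2 (H = ⅓ - ⅙*1799 = ⅓ - 1799/6 = -599/2 ≈ -299.50)
(34584 + 46063)*(42901 + H) = (34584 + 46063)*(42901 - 599/2) = 80647*(85203/2) = 6871366341/2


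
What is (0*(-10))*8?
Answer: 0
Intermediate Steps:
(0*(-10))*8 = 0*8 = 0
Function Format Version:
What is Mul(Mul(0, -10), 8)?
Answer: 0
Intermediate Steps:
Mul(Mul(0, -10), 8) = Mul(0, 8) = 0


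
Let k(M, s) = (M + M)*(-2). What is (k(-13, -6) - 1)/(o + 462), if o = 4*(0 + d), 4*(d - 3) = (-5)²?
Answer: 51/499 ≈ 0.10220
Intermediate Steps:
d = 37/4 (d = 3 + (¼)*(-5)² = 3 + (¼)*25 = 3 + 25/4 = 37/4 ≈ 9.2500)
k(M, s) = -4*M (k(M, s) = (2*M)*(-2) = -4*M)
o = 37 (o = 4*(0 + 37/4) = 4*(37/4) = 37)
(k(-13, -6) - 1)/(o + 462) = (-4*(-13) - 1)/(37 + 462) = (52 - 1)/499 = 51*(1/499) = 51/499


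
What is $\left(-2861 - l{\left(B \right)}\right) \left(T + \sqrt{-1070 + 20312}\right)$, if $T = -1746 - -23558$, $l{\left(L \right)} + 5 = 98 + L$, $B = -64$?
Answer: $-63036680 - 8670 \sqrt{2138} \approx -6.3438 \cdot 10^{7}$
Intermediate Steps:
$l{\left(L \right)} = 93 + L$ ($l{\left(L \right)} = -5 + \left(98 + L\right) = 93 + L$)
$T = 21812$ ($T = -1746 + 23558 = 21812$)
$\left(-2861 - l{\left(B \right)}\right) \left(T + \sqrt{-1070 + 20312}\right) = \left(-2861 - \left(93 - 64\right)\right) \left(21812 + \sqrt{-1070 + 20312}\right) = \left(-2861 - 29\right) \left(21812 + \sqrt{19242}\right) = \left(-2861 - 29\right) \left(21812 + 3 \sqrt{2138}\right) = - 2890 \left(21812 + 3 \sqrt{2138}\right) = -63036680 - 8670 \sqrt{2138}$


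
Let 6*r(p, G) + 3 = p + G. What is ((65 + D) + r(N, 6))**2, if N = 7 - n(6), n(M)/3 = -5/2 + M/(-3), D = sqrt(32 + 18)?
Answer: 691129/144 + 4135*sqrt(2)/6 ≈ 5774.1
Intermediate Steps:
D = 5*sqrt(2) (D = sqrt(50) = 5*sqrt(2) ≈ 7.0711)
n(M) = -15/2 - M (n(M) = 3*(-5/2 + M/(-3)) = 3*(-5*1/2 + M*(-1/3)) = 3*(-5/2 - M/3) = -15/2 - M)
N = 41/2 (N = 7 - (-15/2 - 1*6) = 7 - (-15/2 - 6) = 7 - 1*(-27/2) = 7 + 27/2 = 41/2 ≈ 20.500)
r(p, G) = -1/2 + G/6 + p/6 (r(p, G) = -1/2 + (p + G)/6 = -1/2 + (G + p)/6 = -1/2 + (G/6 + p/6) = -1/2 + G/6 + p/6)
((65 + D) + r(N, 6))**2 = ((65 + 5*sqrt(2)) + (-1/2 + (1/6)*6 + (1/6)*(41/2)))**2 = ((65 + 5*sqrt(2)) + (-1/2 + 1 + 41/12))**2 = ((65 + 5*sqrt(2)) + 47/12)**2 = (827/12 + 5*sqrt(2))**2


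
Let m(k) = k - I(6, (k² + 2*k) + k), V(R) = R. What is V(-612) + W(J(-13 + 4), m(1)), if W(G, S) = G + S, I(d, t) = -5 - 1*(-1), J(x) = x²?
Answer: -526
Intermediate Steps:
I(d, t) = -4 (I(d, t) = -5 + 1 = -4)
m(k) = 4 + k (m(k) = k - 1*(-4) = k + 4 = 4 + k)
V(-612) + W(J(-13 + 4), m(1)) = -612 + ((-13 + 4)² + (4 + 1)) = -612 + ((-9)² + 5) = -612 + (81 + 5) = -612 + 86 = -526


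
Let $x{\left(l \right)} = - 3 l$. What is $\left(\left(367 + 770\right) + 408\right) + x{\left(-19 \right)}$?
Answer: $1602$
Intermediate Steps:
$\left(\left(367 + 770\right) + 408\right) + x{\left(-19 \right)} = \left(\left(367 + 770\right) + 408\right) - -57 = \left(1137 + 408\right) + 57 = 1545 + 57 = 1602$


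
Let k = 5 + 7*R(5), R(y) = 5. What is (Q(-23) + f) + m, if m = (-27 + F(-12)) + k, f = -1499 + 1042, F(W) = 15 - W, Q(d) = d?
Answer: -440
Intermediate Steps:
f = -457
k = 40 (k = 5 + 7*5 = 5 + 35 = 40)
m = 40 (m = (-27 + (15 - 1*(-12))) + 40 = (-27 + (15 + 12)) + 40 = (-27 + 27) + 40 = 0 + 40 = 40)
(Q(-23) + f) + m = (-23 - 457) + 40 = -480 + 40 = -440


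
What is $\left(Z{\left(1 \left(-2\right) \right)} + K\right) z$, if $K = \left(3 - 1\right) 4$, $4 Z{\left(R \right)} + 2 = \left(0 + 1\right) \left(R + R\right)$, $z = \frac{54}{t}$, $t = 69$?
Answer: $\frac{117}{23} \approx 5.087$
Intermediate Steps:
$z = \frac{18}{23}$ ($z = \frac{54}{69} = 54 \cdot \frac{1}{69} = \frac{18}{23} \approx 0.78261$)
$Z{\left(R \right)} = - \frac{1}{2} + \frac{R}{2}$ ($Z{\left(R \right)} = - \frac{1}{2} + \frac{\left(0 + 1\right) \left(R + R\right)}{4} = - \frac{1}{2} + \frac{1 \cdot 2 R}{4} = - \frac{1}{2} + \frac{2 R}{4} = - \frac{1}{2} + \frac{R}{2}$)
$K = 8$ ($K = 2 \cdot 4 = 8$)
$\left(Z{\left(1 \left(-2\right) \right)} + K\right) z = \left(\left(- \frac{1}{2} + \frac{1 \left(-2\right)}{2}\right) + 8\right) \frac{18}{23} = \left(\left(- \frac{1}{2} + \frac{1}{2} \left(-2\right)\right) + 8\right) \frac{18}{23} = \left(\left(- \frac{1}{2} - 1\right) + 8\right) \frac{18}{23} = \left(- \frac{3}{2} + 8\right) \frac{18}{23} = \frac{13}{2} \cdot \frac{18}{23} = \frac{117}{23}$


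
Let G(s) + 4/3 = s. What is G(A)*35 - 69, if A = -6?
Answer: -977/3 ≈ -325.67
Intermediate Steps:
G(s) = -4/3 + s
G(A)*35 - 69 = (-4/3 - 6)*35 - 69 = -22/3*35 - 69 = -770/3 - 69 = -977/3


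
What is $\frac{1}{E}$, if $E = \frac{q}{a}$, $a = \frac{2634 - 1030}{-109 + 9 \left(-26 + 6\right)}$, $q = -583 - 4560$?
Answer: $\frac{1604}{1486327} \approx 0.0010792$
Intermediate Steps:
$q = -5143$ ($q = -583 - 4560 = -5143$)
$a = - \frac{1604}{289}$ ($a = \frac{1604}{-109 + 9 \left(-20\right)} = \frac{1604}{-109 - 180} = \frac{1604}{-289} = 1604 \left(- \frac{1}{289}\right) = - \frac{1604}{289} \approx -5.5502$)
$E = \frac{1486327}{1604}$ ($E = - \frac{5143}{- \frac{1604}{289}} = \left(-5143\right) \left(- \frac{289}{1604}\right) = \frac{1486327}{1604} \approx 926.64$)
$\frac{1}{E} = \frac{1}{\frac{1486327}{1604}} = \frac{1604}{1486327}$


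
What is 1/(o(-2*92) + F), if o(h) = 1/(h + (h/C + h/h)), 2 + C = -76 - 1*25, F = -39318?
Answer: -18665/733870573 ≈ -2.5434e-5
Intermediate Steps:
C = -103 (C = -2 + (-76 - 1*25) = -2 + (-76 - 25) = -2 - 101 = -103)
o(h) = 1/(1 + 102*h/103) (o(h) = 1/(h + (h/(-103) + h/h)) = 1/(h + (h*(-1/103) + 1)) = 1/(h + (-h/103 + 1)) = 1/(h + (1 - h/103)) = 1/(1 + 102*h/103))
1/(o(-2*92) + F) = 1/(103/(103 + 102*(-2*92)) - 39318) = 1/(103/(103 + 102*(-184)) - 39318) = 1/(103/(103 - 18768) - 39318) = 1/(103/(-18665) - 39318) = 1/(103*(-1/18665) - 39318) = 1/(-103/18665 - 39318) = 1/(-733870573/18665) = -18665/733870573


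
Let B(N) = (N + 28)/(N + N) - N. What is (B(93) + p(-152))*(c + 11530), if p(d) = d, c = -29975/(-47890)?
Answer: -1673134261805/593836 ≈ -2.8175e+6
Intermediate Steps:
c = 5995/9578 (c = -29975*(-1/47890) = 5995/9578 ≈ 0.62591)
B(N) = -N + (28 + N)/(2*N) (B(N) = (28 + N)/((2*N)) - N = (28 + N)*(1/(2*N)) - N = (28 + N)/(2*N) - N = -N + (28 + N)/(2*N))
(B(93) + p(-152))*(c + 11530) = ((1/2 - 1*93 + 14/93) - 152)*(5995/9578 + 11530) = ((1/2 - 93 + 14*(1/93)) - 152)*(110440335/9578) = ((1/2 - 93 + 14/93) - 152)*(110440335/9578) = (-17177/186 - 152)*(110440335/9578) = -45449/186*110440335/9578 = -1673134261805/593836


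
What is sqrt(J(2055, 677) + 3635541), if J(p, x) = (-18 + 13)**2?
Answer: 11*sqrt(30046) ≈ 1906.7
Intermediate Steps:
J(p, x) = 25 (J(p, x) = (-5)**2 = 25)
sqrt(J(2055, 677) + 3635541) = sqrt(25 + 3635541) = sqrt(3635566) = 11*sqrt(30046)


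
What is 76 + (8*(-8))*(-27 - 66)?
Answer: 6028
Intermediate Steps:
76 + (8*(-8))*(-27 - 66) = 76 - 64*(-93) = 76 + 5952 = 6028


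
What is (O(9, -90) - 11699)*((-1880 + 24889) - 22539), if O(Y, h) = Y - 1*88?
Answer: -5535660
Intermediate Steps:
O(Y, h) = -88 + Y (O(Y, h) = Y - 88 = -88 + Y)
(O(9, -90) - 11699)*((-1880 + 24889) - 22539) = ((-88 + 9) - 11699)*((-1880 + 24889) - 22539) = (-79 - 11699)*(23009 - 22539) = -11778*470 = -5535660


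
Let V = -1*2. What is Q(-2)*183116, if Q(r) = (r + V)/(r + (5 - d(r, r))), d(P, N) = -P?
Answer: -732464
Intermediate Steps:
V = -2
Q(r) = (-2 + r)/(5 + 2*r) (Q(r) = (r - 2)/(r + (5 - (-1)*r)) = (-2 + r)/(r + (5 + r)) = (-2 + r)/(5 + 2*r))
Q(-2)*183116 = ((-2 - 2)/(5 + 2*(-2)))*183116 = (-4/(5 - 4))*183116 = (-4/1)*183116 = (1*(-4))*183116 = -4*183116 = -732464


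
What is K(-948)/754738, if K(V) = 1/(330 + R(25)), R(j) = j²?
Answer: 1/720774790 ≈ 1.3874e-9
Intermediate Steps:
K(V) = 1/955 (K(V) = 1/(330 + 25²) = 1/(330 + 625) = 1/955)
K(-948)/754738 = (1/955)/754738 = (1/955)*(1/754738) = 1/720774790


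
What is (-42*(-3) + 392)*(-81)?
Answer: -41958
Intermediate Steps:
(-42*(-3) + 392)*(-81) = (126 + 392)*(-81) = 518*(-81) = -41958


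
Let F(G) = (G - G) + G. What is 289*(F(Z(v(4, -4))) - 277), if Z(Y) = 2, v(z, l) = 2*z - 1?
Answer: -79475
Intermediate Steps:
v(z, l) = -1 + 2*z
F(G) = G (F(G) = 0 + G = G)
289*(F(Z(v(4, -4))) - 277) = 289*(2 - 277) = 289*(-275) = -79475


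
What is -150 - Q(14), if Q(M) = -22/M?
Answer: -1039/7 ≈ -148.43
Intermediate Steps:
-150 - Q(14) = -150 - (-22)/14 = -150 - 1*(-11/7) = -150 + 11/7 = -1039/7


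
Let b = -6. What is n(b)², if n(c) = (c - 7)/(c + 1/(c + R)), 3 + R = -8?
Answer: 48841/10609 ≈ 4.6037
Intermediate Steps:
R = -11 (R = -3 - 8 = -11)
n(c) = (-7 + c)/(c + 1/(-11 + c)) (n(c) = (c - 7)/(c + 1/(c - 11)) = (-7 + c)/(c + 1/(-11 + c)))
n(b)² = ((77 + (-6)² - 18*(-6))/(1 + (-6)² - 11*(-6)))² = ((77 + 36 + 108)/(1 + 36 + 66))² = (221/103)² = 48841/10609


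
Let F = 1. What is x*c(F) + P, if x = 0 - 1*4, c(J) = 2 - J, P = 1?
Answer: -3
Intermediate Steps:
x = -4 (x = 0 - 4 = -4)
x*c(F) + P = -4*(2 - 1*1) + 1 = -4*(2 - 1) + 1 = -4*1 + 1 = -4 + 1 = -3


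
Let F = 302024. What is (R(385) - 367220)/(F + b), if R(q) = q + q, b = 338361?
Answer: -73290/128077 ≈ -0.57223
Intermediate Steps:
R(q) = 2*q
(R(385) - 367220)/(F + b) = (2*385 - 367220)/(302024 + 338361) = (770 - 367220)/640385 = -366450*1/640385 = -73290/128077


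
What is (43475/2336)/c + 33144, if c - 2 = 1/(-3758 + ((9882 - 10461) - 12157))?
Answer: 1277357615829/38528816 ≈ 33153.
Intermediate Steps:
c = 32987/16494 (c = 2 + 1/(-3758 + ((9882 - 10461) - 12157)) = 2 + 1/(-3758 + (-579 - 12157)) = 2 + 1/(-3758 - 12736) = 2 + 1/(-16494) = 2 - 1/16494 = 32987/16494 ≈ 1.9999)
(43475/2336)/c + 33144 = (43475/2336)/(32987/16494) + 33144 = (43475*(1/2336))*(16494/32987) + 33144 = (43475/2336)*(16494/32987) + 33144 = 358538325/38528816 + 33144 = 1277357615829/38528816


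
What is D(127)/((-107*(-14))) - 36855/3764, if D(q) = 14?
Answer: -3939721/402748 ≈ -9.7821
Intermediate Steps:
D(127)/((-107*(-14))) - 36855/3764 = 14/((-107*(-14))) - 36855/3764 = 14/1498 - 36855*1/3764 = 14*(1/1498) - 36855/3764 = 1/107 - 36855/3764 = -3939721/402748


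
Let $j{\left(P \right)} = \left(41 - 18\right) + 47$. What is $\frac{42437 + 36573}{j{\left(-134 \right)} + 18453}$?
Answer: $\frac{79010}{18523} \approx 4.2655$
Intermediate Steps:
$j{\left(P \right)} = 70$ ($j{\left(P \right)} = 23 + 47 = 70$)
$\frac{42437 + 36573}{j{\left(-134 \right)} + 18453} = \frac{42437 + 36573}{70 + 18453} = \frac{79010}{18523}$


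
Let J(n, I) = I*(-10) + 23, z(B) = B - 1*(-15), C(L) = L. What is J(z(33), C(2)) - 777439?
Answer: -777436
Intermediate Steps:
z(B) = 15 + B (z(B) = B + 15 = 15 + B)
J(n, I) = 23 - 10*I (J(n, I) = -10*I + 23 = 23 - 10*I)
J(z(33), C(2)) - 777439 = (23 - 10*2) - 777439 = (23 - 20) - 777439 = 3 - 777439 = -777436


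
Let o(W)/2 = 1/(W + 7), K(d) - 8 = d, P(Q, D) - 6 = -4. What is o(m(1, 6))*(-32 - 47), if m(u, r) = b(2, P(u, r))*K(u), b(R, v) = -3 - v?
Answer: 79/19 ≈ 4.1579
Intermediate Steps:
P(Q, D) = 2 (P(Q, D) = 6 - 4 = 2)
K(d) = 8 + d
m(u, r) = -40 - 5*u (m(u, r) = (-3 - 1*2)*(8 + u) = (-3 - 2)*(8 + u) = -5*(8 + u) = -40 - 5*u)
o(W) = 2/(7 + W) (o(W) = 2/(W + 7) = 2/(7 + W))
o(m(1, 6))*(-32 - 47) = (2/(7 + (-40 - 5*1)))*(-32 - 47) = (2/(7 + (-40 - 5)))*(-79) = (2/(7 - 45))*(-79) = (2/(-38))*(-79) = (2*(-1/38))*(-79) = -1/19*(-79) = 79/19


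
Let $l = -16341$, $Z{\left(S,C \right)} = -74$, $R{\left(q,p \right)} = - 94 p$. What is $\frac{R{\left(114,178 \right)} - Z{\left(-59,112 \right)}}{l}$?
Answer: $\frac{16658}{16341} \approx 1.0194$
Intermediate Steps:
$\frac{R{\left(114,178 \right)} - Z{\left(-59,112 \right)}}{l} = \frac{\left(-94\right) 178 - -74}{-16341} = \left(-16732 + 74\right) \left(- \frac{1}{16341}\right) = \left(-16658\right) \left(- \frac{1}{16341}\right) = \frac{16658}{16341}$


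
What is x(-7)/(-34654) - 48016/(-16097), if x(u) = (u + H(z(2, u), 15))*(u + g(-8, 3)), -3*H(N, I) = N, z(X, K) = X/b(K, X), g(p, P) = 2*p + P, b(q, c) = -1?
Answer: 2492861266/836738157 ≈ 2.9793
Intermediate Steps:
g(p, P) = P + 2*p
z(X, K) = -X (z(X, K) = X/(-1) = X*(-1) = -X)
H(N, I) = -N/3
x(u) = (-13 + u)*(⅔ + u) (x(u) = (u - (-1)*2/3)*(u + (3 + 2*(-8))) = (u - ⅓*(-2))*(u + (3 - 16)) = (u + ⅔)*(u - 13) = (⅔ + u)*(-13 + u) = (-13 + u)*(⅔ + u))
x(-7)/(-34654) - 48016/(-16097) = (-26/3 + (-7)² - 37/3*(-7))/(-34654) - 48016/(-16097) = (-26/3 + 49 + 259/3)*(-1/34654) - 48016*(-1/16097) = (380/3)*(-1/34654) + 48016/16097 = -190/51981 + 48016/16097 = 2492861266/836738157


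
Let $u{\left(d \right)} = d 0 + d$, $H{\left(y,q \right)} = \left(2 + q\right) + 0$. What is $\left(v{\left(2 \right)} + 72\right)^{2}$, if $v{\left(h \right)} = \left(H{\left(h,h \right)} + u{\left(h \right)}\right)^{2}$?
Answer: $11664$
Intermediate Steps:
$H{\left(y,q \right)} = 2 + q$
$u{\left(d \right)} = d$ ($u{\left(d \right)} = 0 + d = d$)
$v{\left(h \right)} = \left(2 + 2 h\right)^{2}$ ($v{\left(h \right)} = \left(\left(2 + h\right) + h\right)^{2} = \left(2 + 2 h\right)^{2}$)
$\left(v{\left(2 \right)} + 72\right)^{2} = \left(4 \left(1 + 2\right)^{2} + 72\right)^{2} = \left(4 \cdot 3^{2} + 72\right)^{2} = \left(4 \cdot 9 + 72\right)^{2} = \left(36 + 72\right)^{2} = 108^{2} = 11664$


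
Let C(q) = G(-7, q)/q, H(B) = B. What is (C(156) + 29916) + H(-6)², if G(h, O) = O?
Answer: 29953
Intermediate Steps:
C(q) = 1 (C(q) = q/q = 1)
(C(156) + 29916) + H(-6)² = (1 + 29916) + (-6)² = 29917 + 36 = 29953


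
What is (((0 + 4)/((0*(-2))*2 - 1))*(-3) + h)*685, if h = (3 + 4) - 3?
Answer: 10960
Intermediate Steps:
h = 4 (h = 7 - 3 = 4)
(((0 + 4)/((0*(-2))*2 - 1))*(-3) + h)*685 = (((0 + 4)/((0*(-2))*2 - 1))*(-3) + 4)*685 = ((4/(0*2 - 1))*(-3) + 4)*685 = ((4/(0 - 1))*(-3) + 4)*685 = ((4/(-1))*(-3) + 4)*685 = ((4*(-1))*(-3) + 4)*685 = (-4*(-3) + 4)*685 = (12 + 4)*685 = 16*685 = 10960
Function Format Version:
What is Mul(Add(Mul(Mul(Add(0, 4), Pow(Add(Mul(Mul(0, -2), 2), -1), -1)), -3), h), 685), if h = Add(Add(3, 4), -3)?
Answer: 10960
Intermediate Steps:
h = 4 (h = Add(7, -3) = 4)
Mul(Add(Mul(Mul(Add(0, 4), Pow(Add(Mul(Mul(0, -2), 2), -1), -1)), -3), h), 685) = Mul(Add(Mul(Mul(Add(0, 4), Pow(Add(Mul(Mul(0, -2), 2), -1), -1)), -3), 4), 685) = Mul(Add(Mul(Mul(4, Pow(Add(Mul(0, 2), -1), -1)), -3), 4), 685) = Mul(Add(Mul(Mul(4, Pow(Add(0, -1), -1)), -3), 4), 685) = Mul(Add(Mul(Mul(4, Pow(-1, -1)), -3), 4), 685) = Mul(Add(Mul(Mul(4, -1), -3), 4), 685) = Mul(Add(Mul(-4, -3), 4), 685) = Mul(Add(12, 4), 685) = Mul(16, 685) = 10960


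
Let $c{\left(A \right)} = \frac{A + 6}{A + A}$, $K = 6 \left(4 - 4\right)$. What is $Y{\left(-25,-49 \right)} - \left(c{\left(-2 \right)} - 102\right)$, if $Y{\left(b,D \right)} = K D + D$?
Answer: $54$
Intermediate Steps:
$K = 0$ ($K = 6 \cdot 0 = 0$)
$c{\left(A \right)} = \frac{6 + A}{2 A}$
$Y{\left(b,D \right)} = D$ ($Y{\left(b,D \right)} = 0 D + D = 0 + D = D$)
$Y{\left(-25,-49 \right)} - \left(c{\left(-2 \right)} - 102\right) = -49 - \left(\frac{6 - 2}{2 \left(-2\right)} - 102\right) = -49 - \left(\frac{1}{2} \left(- \frac{1}{2}\right) 4 - 102\right) = -49 - \left(-1 - 102\right) = -49 - -103 = -49 + 103 = 54$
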